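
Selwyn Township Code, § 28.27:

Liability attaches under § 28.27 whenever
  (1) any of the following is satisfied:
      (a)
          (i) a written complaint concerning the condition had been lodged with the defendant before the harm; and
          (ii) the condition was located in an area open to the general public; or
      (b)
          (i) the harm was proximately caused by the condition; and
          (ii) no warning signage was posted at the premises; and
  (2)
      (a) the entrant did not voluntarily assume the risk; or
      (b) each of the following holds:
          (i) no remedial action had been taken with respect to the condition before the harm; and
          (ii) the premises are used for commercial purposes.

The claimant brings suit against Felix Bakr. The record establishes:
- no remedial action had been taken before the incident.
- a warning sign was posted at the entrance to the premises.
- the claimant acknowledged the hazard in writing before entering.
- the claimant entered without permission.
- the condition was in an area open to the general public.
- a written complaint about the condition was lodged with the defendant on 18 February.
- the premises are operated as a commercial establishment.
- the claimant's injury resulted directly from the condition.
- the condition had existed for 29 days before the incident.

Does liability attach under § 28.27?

Yes — liable.

(i) complaint lodged — met.
(ii) public area — met.
(a): T AND T → true.
(i) proximate cause — met.
(ii) no signage posted — not met.
(b) = T AND F = false.
(1): T OR F → true.
(a) no assumed risk — not satisfied.
(i) no remedial action — met.
(ii) commercial use — satisfied.
So (b) is satisfied (T AND T).
(2) = F OR T = true.
Overall = T AND T = true.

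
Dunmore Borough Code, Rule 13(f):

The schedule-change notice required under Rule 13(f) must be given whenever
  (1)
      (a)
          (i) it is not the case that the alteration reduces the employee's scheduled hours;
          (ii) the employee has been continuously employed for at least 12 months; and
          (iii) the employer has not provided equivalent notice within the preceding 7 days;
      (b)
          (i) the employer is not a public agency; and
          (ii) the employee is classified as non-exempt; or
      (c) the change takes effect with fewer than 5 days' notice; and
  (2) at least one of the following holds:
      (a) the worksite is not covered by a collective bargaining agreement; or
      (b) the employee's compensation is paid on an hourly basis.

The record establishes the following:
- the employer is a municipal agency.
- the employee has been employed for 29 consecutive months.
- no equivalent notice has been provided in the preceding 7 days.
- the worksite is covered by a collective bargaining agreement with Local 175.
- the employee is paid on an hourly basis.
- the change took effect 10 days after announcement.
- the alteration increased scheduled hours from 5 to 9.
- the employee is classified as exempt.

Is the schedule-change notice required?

(i) not (hours reduced) — holds.
(ii) tenure ≥ 12 mo. — met.
(iii) no recent notice — satisfied.
So (a) is satisfied (T AND T AND T).
(i) not (public agency) — not met.
(ii) non-exempt — fails.
(b): F AND F → false.
(c) < 5 days' notice — fails.
(1) = T OR F OR F = true.
(a) no CBA — not satisfied.
(b) hourly-paid — met.
So (2) is satisfied (F OR T).
Overall = T AND T = true.

Yes — required.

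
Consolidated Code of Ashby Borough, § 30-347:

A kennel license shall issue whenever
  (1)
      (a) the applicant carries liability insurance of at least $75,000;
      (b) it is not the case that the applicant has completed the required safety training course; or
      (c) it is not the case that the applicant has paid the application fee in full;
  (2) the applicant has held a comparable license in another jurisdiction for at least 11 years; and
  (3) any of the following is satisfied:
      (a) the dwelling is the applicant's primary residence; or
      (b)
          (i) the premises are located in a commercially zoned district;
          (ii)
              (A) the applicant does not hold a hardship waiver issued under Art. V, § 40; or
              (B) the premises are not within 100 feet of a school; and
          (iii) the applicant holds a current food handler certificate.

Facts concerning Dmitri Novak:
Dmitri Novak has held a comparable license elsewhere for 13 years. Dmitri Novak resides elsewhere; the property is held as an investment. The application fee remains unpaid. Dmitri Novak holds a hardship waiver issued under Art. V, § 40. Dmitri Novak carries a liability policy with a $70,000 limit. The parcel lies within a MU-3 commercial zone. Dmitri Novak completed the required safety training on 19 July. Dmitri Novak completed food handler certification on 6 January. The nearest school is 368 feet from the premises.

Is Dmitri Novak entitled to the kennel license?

(a) insurance ≥ $75,000 — fails.
(b) not (safety training) — not satisfied.
(c) not (fee paid) — met.
(1) = F OR F OR T = true.
(2) prior license ≥ 11 yr — satisfied.
(a) primary residence — not met.
(i) commercially zoned — holds.
(A) not (hardship waiver) — fails.
(B) ≥100 ft from school — met.
So (ii) is satisfied (F OR T).
(iii) food handler cert. — met.
So (b) is satisfied (T AND T AND T).
(3) = F OR T = true.
Overall = T AND T AND T = true.

Yes — granted.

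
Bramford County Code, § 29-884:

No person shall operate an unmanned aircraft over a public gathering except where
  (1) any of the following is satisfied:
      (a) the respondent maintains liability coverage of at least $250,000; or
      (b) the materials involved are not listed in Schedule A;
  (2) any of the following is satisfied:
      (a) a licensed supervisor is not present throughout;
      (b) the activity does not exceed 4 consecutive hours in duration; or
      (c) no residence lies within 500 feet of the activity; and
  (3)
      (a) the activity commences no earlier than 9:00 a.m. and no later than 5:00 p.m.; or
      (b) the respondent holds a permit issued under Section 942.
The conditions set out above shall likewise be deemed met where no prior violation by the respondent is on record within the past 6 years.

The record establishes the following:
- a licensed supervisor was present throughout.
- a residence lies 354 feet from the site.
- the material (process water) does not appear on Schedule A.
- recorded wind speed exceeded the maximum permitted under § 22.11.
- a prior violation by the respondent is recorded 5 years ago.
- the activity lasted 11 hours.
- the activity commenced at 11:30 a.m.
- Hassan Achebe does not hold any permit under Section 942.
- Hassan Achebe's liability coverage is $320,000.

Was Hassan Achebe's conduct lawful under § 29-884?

(a) coverage ≥ $250,000 — met.
(b) not (Schedule A material) — holds.
(1): T OR T → true.
(a) not (supervisor present) — not satisfied.
(b) ≤ 4 hrs duration — not satisfied.
(c) no residence in 500 ft — not met.
(2): F OR F OR F → false.
(a) start within hours — holds.
(b) holds permit — not satisfied.
So (3) is satisfied (T OR F).
Overall: T AND F AND T → false.
Exception (no prior violation) — not satisfied.
Result: main false OR exception false → false.

No — unlawful.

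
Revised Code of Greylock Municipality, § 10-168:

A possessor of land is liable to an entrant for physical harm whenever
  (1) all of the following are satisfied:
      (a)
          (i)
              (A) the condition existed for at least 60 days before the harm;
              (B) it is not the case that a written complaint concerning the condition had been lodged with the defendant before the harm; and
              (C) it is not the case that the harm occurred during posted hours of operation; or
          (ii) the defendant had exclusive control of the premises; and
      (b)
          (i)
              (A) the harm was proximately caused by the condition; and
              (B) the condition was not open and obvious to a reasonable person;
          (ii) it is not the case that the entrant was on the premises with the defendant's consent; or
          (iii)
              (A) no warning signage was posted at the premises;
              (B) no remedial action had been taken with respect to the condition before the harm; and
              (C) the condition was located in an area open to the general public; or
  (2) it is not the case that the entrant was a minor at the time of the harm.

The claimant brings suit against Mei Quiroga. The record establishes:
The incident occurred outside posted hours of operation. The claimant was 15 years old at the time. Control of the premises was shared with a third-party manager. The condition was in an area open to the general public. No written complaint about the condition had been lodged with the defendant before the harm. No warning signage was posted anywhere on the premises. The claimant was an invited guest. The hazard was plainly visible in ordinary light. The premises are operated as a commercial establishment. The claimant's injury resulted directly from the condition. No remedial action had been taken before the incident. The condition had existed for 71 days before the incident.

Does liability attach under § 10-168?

Yes — liable.

(A) condition ≥60 days old — holds.
(B) not (complaint lodged) — satisfied.
(C) not (during posted hours) — satisfied.
So (i) is satisfied (T AND T AND T).
(ii) exclusive control — not satisfied.
(a): T OR F → true.
(A) proximate cause — met.
(B) not open/obvious — not met.
So (i) is not satisfied (T AND F).
(ii) not (consent to enter) — fails.
(A) no signage posted — satisfied.
(B) no remedial action — met.
(C) public area — met.
(iii): T AND T AND T → true.
(b) = F OR F OR T = true.
So (1) is satisfied (T AND T).
(2) not (entrant a minor) — not met.
Overall: T OR F → true.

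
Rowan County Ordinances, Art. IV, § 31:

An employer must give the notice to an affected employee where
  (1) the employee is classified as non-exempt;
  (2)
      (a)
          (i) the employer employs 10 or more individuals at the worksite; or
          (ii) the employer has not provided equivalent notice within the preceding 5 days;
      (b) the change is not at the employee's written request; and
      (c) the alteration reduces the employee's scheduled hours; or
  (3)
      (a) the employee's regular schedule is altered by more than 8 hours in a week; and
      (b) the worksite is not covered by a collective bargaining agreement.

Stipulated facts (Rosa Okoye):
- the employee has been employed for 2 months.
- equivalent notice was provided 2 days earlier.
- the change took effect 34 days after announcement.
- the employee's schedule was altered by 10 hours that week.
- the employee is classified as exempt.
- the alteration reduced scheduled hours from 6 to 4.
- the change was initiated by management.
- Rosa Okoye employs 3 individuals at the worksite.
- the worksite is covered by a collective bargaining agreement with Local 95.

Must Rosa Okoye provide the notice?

(1) non-exempt — not met.
(i) ≥ 10 at site — not satisfied.
(ii) no recent notice — fails.
So (a) is not satisfied (F OR F).
(b) not employee-requested — satisfied.
(c) hours reduced — met.
(2): F AND T AND T → false.
(a) schedule shift > 8h — satisfied.
(b) no CBA — fails.
(3) = T AND F = false.
Overall: F OR F OR F → false.

No — not required.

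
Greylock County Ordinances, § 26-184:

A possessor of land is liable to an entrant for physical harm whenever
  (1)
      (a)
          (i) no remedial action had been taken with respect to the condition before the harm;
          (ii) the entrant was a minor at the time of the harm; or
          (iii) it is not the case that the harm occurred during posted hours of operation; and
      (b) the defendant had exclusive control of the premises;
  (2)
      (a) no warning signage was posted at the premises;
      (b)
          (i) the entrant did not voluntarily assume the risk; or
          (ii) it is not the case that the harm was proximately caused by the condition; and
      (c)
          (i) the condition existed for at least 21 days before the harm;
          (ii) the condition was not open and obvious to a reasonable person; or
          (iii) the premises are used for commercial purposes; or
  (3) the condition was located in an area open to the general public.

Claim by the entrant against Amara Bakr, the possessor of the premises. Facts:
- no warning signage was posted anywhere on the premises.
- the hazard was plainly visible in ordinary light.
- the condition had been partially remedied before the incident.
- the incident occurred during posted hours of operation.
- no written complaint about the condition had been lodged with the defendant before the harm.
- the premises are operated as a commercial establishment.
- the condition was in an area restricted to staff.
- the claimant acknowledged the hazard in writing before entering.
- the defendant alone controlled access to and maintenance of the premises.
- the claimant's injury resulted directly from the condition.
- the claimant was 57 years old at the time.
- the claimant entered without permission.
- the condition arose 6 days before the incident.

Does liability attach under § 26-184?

(i) no remedial action — not met.
(ii) entrant a minor — not met.
(iii) not (during posted hours) — not satisfied.
(a): F OR F OR F → false.
(b) exclusive control — holds.
(1): F AND T → false.
(a) no signage posted — holds.
(i) no assumed risk — not satisfied.
(ii) not (proximate cause) — not satisfied.
So (b) is not satisfied (F OR F).
(i) condition ≥21 days old — not satisfied.
(ii) not open/obvious — fails.
(iii) commercial use — holds.
(c) = F OR F OR T = true.
So (2) is not satisfied (T AND F AND T).
(3) public area — not satisfied.
So Overall is not satisfied (F OR F OR F).

No — not liable.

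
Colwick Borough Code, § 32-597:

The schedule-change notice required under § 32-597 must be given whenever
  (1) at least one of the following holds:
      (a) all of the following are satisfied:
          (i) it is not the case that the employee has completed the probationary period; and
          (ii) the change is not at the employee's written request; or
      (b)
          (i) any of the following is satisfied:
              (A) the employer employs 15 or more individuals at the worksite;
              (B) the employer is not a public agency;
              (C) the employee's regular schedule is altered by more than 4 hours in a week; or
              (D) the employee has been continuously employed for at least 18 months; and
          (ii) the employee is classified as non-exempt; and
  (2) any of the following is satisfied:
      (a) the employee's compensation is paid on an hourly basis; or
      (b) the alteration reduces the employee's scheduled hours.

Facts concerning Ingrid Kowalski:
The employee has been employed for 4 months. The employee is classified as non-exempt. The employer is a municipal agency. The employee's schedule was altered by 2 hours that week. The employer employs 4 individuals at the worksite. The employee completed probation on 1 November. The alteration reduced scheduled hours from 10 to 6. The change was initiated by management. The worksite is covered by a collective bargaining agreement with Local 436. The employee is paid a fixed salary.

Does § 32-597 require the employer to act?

(i) not (past probation) — not satisfied.
(ii) not employee-requested — satisfied.
(a): F AND T → false.
(A) ≥ 15 at site — fails.
(B) not (public agency) — not met.
(C) schedule shift > 4h — not satisfied.
(D) tenure ≥ 18 mo. — not met.
So (i) is not satisfied (F OR F OR F OR F).
(ii) non-exempt — holds.
(b) = F AND T = false.
(1): F OR F → false.
(a) hourly-paid — not met.
(b) hours reduced — satisfied.
So (2) is satisfied (F OR T).
So Overall is not satisfied (F AND T).

No — not required.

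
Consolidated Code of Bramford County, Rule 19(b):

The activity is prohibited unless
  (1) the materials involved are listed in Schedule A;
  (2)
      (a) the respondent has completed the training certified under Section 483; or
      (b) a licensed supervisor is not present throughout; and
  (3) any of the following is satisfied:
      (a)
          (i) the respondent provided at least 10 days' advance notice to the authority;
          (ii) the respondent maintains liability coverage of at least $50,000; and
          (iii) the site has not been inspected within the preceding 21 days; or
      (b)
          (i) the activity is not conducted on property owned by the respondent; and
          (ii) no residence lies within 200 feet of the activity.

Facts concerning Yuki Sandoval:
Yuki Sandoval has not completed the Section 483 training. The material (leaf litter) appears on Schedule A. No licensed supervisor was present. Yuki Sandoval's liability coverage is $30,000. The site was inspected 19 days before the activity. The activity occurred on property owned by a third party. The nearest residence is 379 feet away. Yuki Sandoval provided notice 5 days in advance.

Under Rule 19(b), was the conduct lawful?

(1) Schedule A material — satisfied.
(a) training certified — not met.
(b) not (supervisor present) — holds.
(2) = F OR T = true.
(i) ≥10 days' notice — not satisfied.
(ii) coverage ≥ $50,000 — not satisfied.
(iii) not (site inspected) — not satisfied.
(a): F AND F AND F → false.
(i) not (own property) — met.
(ii) no residence in 200 ft — holds.
(b): T AND T → true.
So (3) is satisfied (F OR T).
Overall = T AND T AND T = true.

Yes — lawful.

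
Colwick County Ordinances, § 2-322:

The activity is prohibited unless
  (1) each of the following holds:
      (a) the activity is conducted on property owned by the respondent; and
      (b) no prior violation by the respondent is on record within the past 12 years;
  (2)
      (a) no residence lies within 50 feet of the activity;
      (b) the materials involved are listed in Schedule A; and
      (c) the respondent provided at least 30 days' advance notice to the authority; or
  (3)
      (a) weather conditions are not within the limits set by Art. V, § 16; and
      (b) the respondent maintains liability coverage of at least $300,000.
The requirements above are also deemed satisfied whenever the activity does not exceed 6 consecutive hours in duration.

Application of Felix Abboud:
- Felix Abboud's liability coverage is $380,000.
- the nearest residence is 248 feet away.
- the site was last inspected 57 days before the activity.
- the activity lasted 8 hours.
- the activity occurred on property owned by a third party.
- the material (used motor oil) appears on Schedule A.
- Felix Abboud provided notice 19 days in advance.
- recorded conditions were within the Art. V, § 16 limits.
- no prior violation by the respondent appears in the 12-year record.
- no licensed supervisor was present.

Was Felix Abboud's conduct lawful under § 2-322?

No — unlawful.

(a) own property — not satisfied.
(b) no prior violation — satisfied.
(1) = F AND T = false.
(a) no residence in 50 ft — holds.
(b) Schedule A material — met.
(c) ≥30 days' notice — not satisfied.
(2): T AND T AND F → false.
(a) not (weather ok) — not met.
(b) coverage ≥ $300,000 — holds.
(3): F AND T → false.
So Overall is not satisfied (F OR F OR F).
Exception (≤ 6 hrs duration) — not satisfied.
Result: main false OR exception false → false.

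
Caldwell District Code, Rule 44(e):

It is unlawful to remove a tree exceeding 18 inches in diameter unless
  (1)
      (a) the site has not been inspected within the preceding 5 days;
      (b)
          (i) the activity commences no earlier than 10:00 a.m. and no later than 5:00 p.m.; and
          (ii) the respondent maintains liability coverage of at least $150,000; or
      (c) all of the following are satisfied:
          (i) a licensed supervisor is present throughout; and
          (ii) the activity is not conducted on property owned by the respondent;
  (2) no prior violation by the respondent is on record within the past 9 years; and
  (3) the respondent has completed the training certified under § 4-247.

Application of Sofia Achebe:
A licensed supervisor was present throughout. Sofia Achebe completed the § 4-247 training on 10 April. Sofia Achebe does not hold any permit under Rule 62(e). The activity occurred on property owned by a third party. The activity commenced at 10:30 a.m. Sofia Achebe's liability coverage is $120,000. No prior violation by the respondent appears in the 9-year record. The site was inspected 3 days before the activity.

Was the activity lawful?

Yes — lawful.

(a) not (site inspected) — not met.
(i) start within hours — met.
(ii) coverage ≥ $150,000 — fails.
(b): T AND F → false.
(i) supervisor present — holds.
(ii) not (own property) — met.
So (c) is satisfied (T AND T).
So (1) is satisfied (F OR F OR T).
(2) no prior violation — satisfied.
(3) training certified — met.
Overall = T AND T AND T = true.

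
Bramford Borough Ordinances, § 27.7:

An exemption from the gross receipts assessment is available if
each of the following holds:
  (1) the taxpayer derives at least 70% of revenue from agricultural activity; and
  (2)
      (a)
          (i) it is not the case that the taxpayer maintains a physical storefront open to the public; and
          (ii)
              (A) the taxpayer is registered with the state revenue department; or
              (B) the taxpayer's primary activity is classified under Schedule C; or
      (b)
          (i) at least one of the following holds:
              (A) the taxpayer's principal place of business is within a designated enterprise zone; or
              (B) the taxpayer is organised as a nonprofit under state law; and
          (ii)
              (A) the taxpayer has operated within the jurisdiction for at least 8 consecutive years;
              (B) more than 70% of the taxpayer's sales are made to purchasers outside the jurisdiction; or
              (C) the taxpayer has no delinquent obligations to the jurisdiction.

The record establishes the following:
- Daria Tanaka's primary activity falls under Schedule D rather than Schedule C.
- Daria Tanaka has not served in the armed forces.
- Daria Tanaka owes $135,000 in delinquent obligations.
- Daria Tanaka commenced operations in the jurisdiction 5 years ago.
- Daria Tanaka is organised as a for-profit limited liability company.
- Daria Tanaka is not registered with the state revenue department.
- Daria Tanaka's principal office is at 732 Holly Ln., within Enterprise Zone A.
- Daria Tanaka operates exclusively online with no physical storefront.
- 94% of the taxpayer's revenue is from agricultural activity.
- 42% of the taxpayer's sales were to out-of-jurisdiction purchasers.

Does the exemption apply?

No — not exempt.

(1) ≥70% agricultural — holds.
(i) not (has storefront) — satisfied.
(A) state-registered — not satisfied.
(B) Schedule C activity — not met.
(ii) = F OR F = false.
(a) = T AND F = false.
(A) in enterprise zone — met.
(B) nonprofit — not satisfied.
(i) = T OR F = true.
(A) ≥ 8 yrs in jurisdiction — fails.
(B) >70% out-of-jur. sales — fails.
(C) no delinquency — not satisfied.
So (ii) is not satisfied (F OR F OR F).
(b) = T AND F = false.
(2) = F OR F = false.
Overall = T AND F = false.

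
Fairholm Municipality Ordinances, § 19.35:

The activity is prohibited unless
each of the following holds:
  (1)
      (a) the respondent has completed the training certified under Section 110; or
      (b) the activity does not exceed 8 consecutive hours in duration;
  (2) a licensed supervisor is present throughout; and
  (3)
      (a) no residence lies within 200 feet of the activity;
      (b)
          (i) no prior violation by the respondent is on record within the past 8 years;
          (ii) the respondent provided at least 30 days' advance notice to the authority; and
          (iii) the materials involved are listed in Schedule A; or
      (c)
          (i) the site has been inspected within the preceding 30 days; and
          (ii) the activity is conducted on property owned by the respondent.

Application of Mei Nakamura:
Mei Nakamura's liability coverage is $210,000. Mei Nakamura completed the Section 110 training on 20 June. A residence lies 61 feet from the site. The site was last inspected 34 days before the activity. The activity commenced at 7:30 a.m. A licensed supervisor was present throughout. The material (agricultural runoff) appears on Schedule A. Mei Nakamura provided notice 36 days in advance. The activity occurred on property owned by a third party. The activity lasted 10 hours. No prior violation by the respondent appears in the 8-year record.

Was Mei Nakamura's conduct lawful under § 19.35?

(a) training certified — met.
(b) ≤ 8 hrs duration — fails.
(1): T OR F → true.
(2) supervisor present — holds.
(a) no residence in 200 ft — not met.
(i) no prior violation — satisfied.
(ii) ≥30 days' notice — met.
(iii) Schedule A material — holds.
(b): T AND T AND T → true.
(i) site inspected — not met.
(ii) own property — not met.
(c) = F AND F = false.
(3) = F OR T OR F = true.
So Overall is satisfied (T AND T AND T).

Yes — lawful.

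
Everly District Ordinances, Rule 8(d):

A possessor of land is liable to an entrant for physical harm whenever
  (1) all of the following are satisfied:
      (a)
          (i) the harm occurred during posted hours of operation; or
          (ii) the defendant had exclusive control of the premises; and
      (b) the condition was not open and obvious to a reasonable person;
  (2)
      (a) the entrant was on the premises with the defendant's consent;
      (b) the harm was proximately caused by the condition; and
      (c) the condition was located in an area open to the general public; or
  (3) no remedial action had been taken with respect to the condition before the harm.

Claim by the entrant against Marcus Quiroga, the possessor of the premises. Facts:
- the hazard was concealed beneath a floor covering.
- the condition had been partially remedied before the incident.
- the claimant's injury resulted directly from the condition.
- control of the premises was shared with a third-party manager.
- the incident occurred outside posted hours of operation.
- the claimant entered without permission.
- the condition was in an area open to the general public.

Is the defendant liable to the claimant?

No — not liable.

(i) during posted hours — not satisfied.
(ii) exclusive control — not satisfied.
So (a) is not satisfied (F OR F).
(b) not open/obvious — holds.
So (1) is not satisfied (F AND T).
(a) consent to enter — not met.
(b) proximate cause — holds.
(c) public area — met.
(2) = F AND T AND T = false.
(3) no remedial action — not satisfied.
Overall: F OR F OR F → false.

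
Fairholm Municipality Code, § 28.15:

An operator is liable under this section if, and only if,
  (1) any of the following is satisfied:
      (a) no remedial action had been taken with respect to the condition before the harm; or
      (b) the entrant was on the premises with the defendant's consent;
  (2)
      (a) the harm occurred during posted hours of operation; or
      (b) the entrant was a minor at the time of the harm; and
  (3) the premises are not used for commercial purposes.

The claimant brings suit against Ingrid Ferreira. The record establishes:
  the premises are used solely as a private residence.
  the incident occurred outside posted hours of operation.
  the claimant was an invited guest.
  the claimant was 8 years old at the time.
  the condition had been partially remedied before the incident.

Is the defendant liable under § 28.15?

(a) no remedial action — not satisfied.
(b) consent to enter — satisfied.
(1) = F OR T = true.
(a) during posted hours — fails.
(b) entrant a minor — satisfied.
So (2) is satisfied (F OR T).
(3) not (commercial use) — met.
Overall: T AND T AND T → true.

Yes — liable.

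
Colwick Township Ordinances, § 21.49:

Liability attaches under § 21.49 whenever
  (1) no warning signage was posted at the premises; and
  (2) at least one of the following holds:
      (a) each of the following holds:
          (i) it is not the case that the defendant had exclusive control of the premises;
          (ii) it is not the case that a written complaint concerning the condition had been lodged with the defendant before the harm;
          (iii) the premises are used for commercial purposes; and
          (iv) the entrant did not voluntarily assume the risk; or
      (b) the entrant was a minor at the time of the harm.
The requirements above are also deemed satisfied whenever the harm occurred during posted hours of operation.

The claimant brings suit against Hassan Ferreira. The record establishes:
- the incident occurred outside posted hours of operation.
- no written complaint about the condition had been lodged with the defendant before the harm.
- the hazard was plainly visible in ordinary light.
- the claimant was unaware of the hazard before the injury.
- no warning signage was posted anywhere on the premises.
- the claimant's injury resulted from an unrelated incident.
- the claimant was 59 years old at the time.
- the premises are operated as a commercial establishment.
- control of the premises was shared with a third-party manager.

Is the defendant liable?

(1) no signage posted — satisfied.
(i) not (exclusive control) — holds.
(ii) not (complaint lodged) — met.
(iii) commercial use — met.
(iv) no assumed risk — holds.
So (a) is satisfied (T AND T AND T AND T).
(b) entrant a minor — not met.
(2) = T OR F = true.
Overall: T AND T → true.
Exception (during posted hours) — not satisfied.
Result: main true OR exception false → true.

Yes — liable.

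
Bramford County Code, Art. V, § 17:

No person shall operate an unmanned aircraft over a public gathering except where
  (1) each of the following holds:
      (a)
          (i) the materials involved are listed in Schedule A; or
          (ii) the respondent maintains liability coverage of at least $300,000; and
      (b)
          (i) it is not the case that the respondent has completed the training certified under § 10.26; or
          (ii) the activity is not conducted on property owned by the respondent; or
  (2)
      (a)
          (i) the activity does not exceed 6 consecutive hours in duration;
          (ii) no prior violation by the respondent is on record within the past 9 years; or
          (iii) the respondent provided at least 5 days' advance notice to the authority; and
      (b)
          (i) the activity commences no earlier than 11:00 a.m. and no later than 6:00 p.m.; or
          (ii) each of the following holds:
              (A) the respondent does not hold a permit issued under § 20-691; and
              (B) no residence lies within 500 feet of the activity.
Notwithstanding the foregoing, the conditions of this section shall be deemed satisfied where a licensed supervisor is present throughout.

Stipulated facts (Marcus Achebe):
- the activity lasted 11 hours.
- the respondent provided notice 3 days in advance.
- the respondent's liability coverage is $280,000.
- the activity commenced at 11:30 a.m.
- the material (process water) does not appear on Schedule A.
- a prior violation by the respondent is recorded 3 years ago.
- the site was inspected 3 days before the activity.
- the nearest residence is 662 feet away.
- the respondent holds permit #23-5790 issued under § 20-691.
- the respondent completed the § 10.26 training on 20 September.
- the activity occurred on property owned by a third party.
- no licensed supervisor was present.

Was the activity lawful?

(i) Schedule A material — not met.
(ii) coverage ≥ $300,000 — not satisfied.
(a): F OR F → false.
(i) not (training certified) — not satisfied.
(ii) not (own property) — met.
(b): F OR T → true.
(1) = F AND T = false.
(i) ≤ 6 hrs duration — not met.
(ii) no prior violation — not met.
(iii) ≥5 days' notice — fails.
So (a) is not satisfied (F OR F OR F).
(i) start within hours — holds.
(A) not (holds permit) — not met.
(B) no residence in 500 ft — satisfied.
So (ii) is not satisfied (F AND T).
(b): T OR F → true.
So (2) is not satisfied (F AND T).
Overall: F OR F → false.
Exception (supervisor present) — not satisfied.
Result: main false OR exception false → false.

No — unlawful.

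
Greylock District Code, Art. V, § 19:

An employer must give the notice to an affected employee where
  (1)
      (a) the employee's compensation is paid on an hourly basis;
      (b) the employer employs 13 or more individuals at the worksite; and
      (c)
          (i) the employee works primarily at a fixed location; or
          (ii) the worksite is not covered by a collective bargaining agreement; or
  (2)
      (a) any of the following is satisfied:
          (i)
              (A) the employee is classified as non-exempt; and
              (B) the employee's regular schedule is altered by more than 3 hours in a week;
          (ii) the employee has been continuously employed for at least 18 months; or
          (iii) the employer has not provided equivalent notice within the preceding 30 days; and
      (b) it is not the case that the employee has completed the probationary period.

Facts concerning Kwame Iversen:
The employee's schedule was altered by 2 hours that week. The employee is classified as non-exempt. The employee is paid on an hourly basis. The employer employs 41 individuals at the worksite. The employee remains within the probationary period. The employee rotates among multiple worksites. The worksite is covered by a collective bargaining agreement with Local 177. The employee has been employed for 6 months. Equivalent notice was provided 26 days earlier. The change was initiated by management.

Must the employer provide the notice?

No — not required.

(a) hourly-paid — satisfied.
(b) ≥ 13 at site — met.
(i) fixed location — fails.
(ii) no CBA — not satisfied.
(c): F OR F → false.
(1) = T AND T AND F = false.
(A) non-exempt — holds.
(B) schedule shift > 3h — not met.
So (i) is not satisfied (T AND F).
(ii) tenure ≥ 18 mo. — fails.
(iii) no recent notice — not satisfied.
(a) = F OR F OR F = false.
(b) not (past probation) — met.
So (2) is not satisfied (F AND T).
Overall = F OR F = false.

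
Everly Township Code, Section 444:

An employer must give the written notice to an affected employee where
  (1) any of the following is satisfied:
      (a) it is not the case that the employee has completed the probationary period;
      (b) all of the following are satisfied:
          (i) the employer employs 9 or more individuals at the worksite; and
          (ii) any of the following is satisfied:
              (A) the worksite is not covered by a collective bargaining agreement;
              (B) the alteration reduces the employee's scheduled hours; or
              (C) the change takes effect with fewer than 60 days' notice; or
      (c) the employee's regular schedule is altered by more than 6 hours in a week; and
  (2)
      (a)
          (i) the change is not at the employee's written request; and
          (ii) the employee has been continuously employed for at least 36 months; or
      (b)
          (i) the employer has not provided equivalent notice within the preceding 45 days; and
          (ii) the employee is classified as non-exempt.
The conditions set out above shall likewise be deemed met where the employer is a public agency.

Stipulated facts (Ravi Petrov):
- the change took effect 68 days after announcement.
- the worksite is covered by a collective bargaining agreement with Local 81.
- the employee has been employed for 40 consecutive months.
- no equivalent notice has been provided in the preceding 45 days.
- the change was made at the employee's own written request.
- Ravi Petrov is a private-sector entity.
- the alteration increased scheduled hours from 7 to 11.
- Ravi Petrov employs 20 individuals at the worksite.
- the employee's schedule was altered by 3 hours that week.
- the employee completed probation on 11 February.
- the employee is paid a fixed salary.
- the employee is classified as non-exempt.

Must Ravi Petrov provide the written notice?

No — not required.

(a) not (past probation) — fails.
(i) ≥ 9 at site — holds.
(A) no CBA — not satisfied.
(B) hours reduced — fails.
(C) < 60 days' notice — not met.
(ii) = F OR F OR F = false.
So (b) is not satisfied (T AND F).
(c) schedule shift > 6h — not satisfied.
(1) = F OR F OR F = false.
(i) not employee-requested — fails.
(ii) tenure ≥ 36 mo. — met.
So (a) is not satisfied (F AND T).
(i) no recent notice — met.
(ii) non-exempt — satisfied.
(b): T AND T → true.
(2) = F OR T = true.
So Overall is not satisfied (F AND T).
Exception (public agency) — not satisfied.
Result: main false OR exception false → false.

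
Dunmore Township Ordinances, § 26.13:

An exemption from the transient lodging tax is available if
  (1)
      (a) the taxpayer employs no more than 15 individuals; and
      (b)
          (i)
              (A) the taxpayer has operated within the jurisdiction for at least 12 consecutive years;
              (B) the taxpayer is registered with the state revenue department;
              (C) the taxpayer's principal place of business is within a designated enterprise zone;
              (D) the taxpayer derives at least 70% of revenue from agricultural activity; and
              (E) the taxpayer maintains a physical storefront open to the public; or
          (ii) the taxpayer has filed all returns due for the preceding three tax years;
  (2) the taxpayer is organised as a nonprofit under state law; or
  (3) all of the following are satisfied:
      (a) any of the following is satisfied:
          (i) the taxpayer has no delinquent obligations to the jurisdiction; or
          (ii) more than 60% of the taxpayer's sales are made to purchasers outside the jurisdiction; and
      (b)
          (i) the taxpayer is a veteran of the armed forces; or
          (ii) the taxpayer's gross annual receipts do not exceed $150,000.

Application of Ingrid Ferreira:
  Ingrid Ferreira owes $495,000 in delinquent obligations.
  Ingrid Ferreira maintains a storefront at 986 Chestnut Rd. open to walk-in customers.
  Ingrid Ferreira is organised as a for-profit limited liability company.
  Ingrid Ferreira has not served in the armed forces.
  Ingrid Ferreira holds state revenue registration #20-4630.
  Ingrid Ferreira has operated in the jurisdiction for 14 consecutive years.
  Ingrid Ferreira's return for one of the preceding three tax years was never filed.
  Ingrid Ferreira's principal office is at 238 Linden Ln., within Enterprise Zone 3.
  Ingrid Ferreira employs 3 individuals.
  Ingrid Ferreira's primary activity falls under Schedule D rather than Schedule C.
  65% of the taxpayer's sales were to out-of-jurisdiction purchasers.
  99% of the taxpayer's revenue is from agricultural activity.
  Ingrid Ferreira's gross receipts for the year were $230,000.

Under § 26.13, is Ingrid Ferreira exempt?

Yes — exempt.

(a) ≤ 15 employees — holds.
(A) ≥ 12 yrs in jurisdiction — met.
(B) state-registered — holds.
(C) in enterprise zone — met.
(D) ≥70% agricultural — holds.
(E) has storefront — met.
So (i) is satisfied (T AND T AND T AND T AND T).
(ii) returns current — fails.
(b) = T OR F = true.
(1) = T AND T = true.
(2) nonprofit — not met.
(i) no delinquency — fails.
(ii) >60% out-of-jur. sales — holds.
(a): F OR T → true.
(i) veteran — fails.
(ii) receipts ≤ $150,000 — not satisfied.
So (b) is not satisfied (F OR F).
(3): T AND F → false.
Overall: T OR F OR F → true.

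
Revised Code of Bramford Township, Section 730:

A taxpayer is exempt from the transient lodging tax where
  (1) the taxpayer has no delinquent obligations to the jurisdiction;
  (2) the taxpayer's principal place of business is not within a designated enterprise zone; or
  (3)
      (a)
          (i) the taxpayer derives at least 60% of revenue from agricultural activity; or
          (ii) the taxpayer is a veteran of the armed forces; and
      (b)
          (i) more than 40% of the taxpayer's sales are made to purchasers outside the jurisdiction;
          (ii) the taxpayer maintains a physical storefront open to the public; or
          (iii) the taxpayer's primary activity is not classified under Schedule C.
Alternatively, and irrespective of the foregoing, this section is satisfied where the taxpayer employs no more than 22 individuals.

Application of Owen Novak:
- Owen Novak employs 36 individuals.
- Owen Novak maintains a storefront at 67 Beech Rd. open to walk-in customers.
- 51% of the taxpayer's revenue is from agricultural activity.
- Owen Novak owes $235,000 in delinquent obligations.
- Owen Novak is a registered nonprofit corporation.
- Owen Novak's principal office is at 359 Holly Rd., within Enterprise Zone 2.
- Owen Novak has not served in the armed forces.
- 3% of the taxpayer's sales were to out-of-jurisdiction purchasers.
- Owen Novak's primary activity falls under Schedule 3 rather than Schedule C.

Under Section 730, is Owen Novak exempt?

No — not exempt.

(1) no delinquency — not satisfied.
(2) not (in enterprise zone) — fails.
(i) ≥60% agricultural — not satisfied.
(ii) veteran — fails.
So (a) is not satisfied (F OR F).
(i) >40% out-of-jur. sales — not met.
(ii) has storefront — satisfied.
(iii) not (Schedule C activity) — holds.
(b) = F OR T OR T = true.
(3): F AND T → false.
Overall: F OR F OR F → false.
Exception (≤ 22 employees) — not satisfied.
Result: main false OR exception false → false.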